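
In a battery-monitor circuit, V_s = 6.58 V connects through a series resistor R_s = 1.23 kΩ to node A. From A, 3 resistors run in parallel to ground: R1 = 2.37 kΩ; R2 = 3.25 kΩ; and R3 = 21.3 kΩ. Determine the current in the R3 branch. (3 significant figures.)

I ≈ 0.158 mA

Equivalent of the parallel group: R_p = 1.288 kΩ.
Node voltage V_A = V_s · R_p/(R_s + R_p) = 6.58 × 0.5115 = 3.365 V.
Branch current I = V_A/R3 = 3.365/21.3 = 0.1580 mA.
(Check via current divider: I_total = 2.614 mA; share G_k/ΣG = 0.06046 → same result.)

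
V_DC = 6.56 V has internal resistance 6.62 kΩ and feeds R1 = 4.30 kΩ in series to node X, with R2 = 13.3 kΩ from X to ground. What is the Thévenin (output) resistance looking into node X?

R_th ≈ 6.00 kΩ

R1' = 6.62 + 4.30 = 10.92 kΩ (source resistance + R1).
With V_DC suppressed (replaced by a short), R_th = R1' ‖ R2 = (10.92 × 13.3)/(10.92 + 13.3) = 5.997 kΩ.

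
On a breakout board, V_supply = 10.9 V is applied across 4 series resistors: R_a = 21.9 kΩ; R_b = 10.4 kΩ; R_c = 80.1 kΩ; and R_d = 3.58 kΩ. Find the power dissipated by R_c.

The common current is I = 10.9/116.0 = 0.09398 mA.
P(R_c) = I²·R_c = (0.09398)² × 80.1 = 0.7075 mW.

P ≈ 0.707 mW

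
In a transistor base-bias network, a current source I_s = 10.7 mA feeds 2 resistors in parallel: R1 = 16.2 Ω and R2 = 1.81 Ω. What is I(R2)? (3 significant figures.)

For two parallel branches, I_k = I_s · (other R)/(sum of R).
I(R2) = 10.7 × 16.2/(16.2 + 1.81) = 10.7 × 0.8995 = 9.625 mA.

I ≈ 9.62 mA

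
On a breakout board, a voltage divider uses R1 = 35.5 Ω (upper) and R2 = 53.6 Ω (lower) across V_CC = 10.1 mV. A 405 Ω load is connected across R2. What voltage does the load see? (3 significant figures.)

R2 ‖ R_L = (53.6 × 405)/(53.6 + 405) = 47.34 Ω.
Voltage divider with the loaded lower leg: V_out = 10.1 × 47.34/(35.5 + 47.34) = 10.1 × 0.5714 = 5.772 mV.

V_out ≈ 5.77 mV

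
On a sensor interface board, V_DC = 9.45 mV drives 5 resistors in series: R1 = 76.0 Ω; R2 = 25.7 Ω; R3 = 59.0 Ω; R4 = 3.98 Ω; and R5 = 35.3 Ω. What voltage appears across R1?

Series total: ΣR = 76.0 + 25.7 + 59.0 + 3.98 + 35.3 = 200.0 Ω.
By the voltage-divider rule, V = 9.45 × 76.00/200.0 = 3.591 mV.

V ≈ 3.59 mV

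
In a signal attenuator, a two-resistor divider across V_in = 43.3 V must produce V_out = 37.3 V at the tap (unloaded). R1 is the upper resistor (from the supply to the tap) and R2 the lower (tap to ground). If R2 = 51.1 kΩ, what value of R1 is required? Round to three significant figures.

R1 ≈ 8.22 kΩ

Required fraction k = V_out/V_in = 0.8614.
So R1 = R2 · (V_in/V_out − 1) = 51.1 × (43.3/37.3 − 1) = 51.1 × 0.1609 = 8.220 kΩ.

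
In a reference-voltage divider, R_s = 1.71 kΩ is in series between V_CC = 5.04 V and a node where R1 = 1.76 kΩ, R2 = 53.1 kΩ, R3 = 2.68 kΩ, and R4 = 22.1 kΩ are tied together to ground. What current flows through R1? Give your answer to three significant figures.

Equivalent of the parallel group: R_p = 0.9946 kΩ.
Node voltage V_A = V_CC · R_p/(R_s + R_p) = 5.04 × 0.3678 = 1.853 V.
I(R1) = V_A / R1 = 1.853/1.76 = 1.053 mA.

I ≈ 1.05 mA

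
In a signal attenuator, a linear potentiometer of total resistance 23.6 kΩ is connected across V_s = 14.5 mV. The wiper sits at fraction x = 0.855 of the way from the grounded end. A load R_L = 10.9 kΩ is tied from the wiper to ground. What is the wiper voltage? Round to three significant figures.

V_out ≈ 9.77 mV

Split the track: R_lower = x·R_p = 20.18 kΩ, R_upper = (1−x)·R_p = 3.422 kΩ.
R_L loads the lower segment: effective lower R = 7.077 kΩ.
V_out = 14.5 × 7.077/(3.422 + 7.077) = 9.774 mV.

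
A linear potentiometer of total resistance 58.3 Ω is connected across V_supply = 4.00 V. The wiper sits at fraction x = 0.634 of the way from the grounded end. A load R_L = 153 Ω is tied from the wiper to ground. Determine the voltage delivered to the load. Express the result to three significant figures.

V_out ≈ 2.33 V

Lower segment x·R_p = 36.96 Ω; upper segment (1−x)·R_p = 21.34 Ω.
R_L loads the lower segment: effective lower R = 29.77 Ω.
V_out = 4.00 × 29.77/(21.34 + 29.77) = 2.330 V.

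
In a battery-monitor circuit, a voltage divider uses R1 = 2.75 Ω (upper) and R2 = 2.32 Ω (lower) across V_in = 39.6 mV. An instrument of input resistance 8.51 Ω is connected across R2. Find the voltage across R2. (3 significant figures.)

V_out ≈ 15.8 mV

R2 ‖ R_L = (2.32 × 8.51)/(2.32 + 8.51) = 1.823 Ω.
Now apply the divider: V_out = 39.6 × 0.3986 = 15.79 mV.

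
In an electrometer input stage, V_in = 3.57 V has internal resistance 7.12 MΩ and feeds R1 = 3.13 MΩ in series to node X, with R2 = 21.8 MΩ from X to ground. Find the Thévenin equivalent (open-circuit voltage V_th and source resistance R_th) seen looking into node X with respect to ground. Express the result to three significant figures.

V_th ≈ 2.43 V, R_th ≈ 6.97 MΩ

R1' = 7.12 + 3.13 = 10.25 MΩ (source resistance + R1).
Open-circuit (no load on X): V_th = V_in · R2/(R1' + R2) = 3.57 × 21.8/(10.25 + 21.8) = 2.428 V.
With V_in suppressed (replaced by a short), R_th = R1' ‖ R2 = (10.25 × 21.8)/(10.25 + 21.8) = 6.972 MΩ.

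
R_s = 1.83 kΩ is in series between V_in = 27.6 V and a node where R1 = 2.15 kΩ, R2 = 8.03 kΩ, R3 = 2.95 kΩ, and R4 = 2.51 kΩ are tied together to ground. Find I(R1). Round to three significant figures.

I ≈ 3.74 mA

Equivalent of the parallel group: R_p = 0.7536 kΩ.
Node voltage V_A = V_in · R_p/(R_s + R_p) = 27.6 × 0.2917 = 8.050 V.
I(R1) = V_A / R1 = 8.050/2.15 = 3.744 mA.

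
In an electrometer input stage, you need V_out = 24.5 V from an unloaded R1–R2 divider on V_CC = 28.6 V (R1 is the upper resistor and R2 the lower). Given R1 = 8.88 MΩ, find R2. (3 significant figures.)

The divider ratio is R2/(R1+R2) = 24.5/28.6 = 0.8566.
So R2 = R1 · V_out/(V_CC − V_out) = 8.88 × 24.5/(28.6 − 24.5) = 8.88 × 5.976 = 53.06 MΩ.

R2 ≈ 53.1 MΩ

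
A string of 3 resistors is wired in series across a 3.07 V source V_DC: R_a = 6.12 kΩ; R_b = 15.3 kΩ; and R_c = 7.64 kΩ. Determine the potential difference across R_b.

V ≈ 1.62 V

Series total: ΣR = 6.12 + 15.3 + 7.64 = 29.06 kΩ.
V = V_DC · R/ΣR = 3.07 × 0.5265 = 1.616 V.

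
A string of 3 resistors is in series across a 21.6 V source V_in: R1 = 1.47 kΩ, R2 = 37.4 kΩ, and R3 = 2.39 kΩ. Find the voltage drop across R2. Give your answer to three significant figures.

V ≈ 19.6 V

Total series resistance ΣR = 1.47 + 37.4 + 2.39 = 41.26 kΩ.
V = V_in · R/ΣR = 21.6 × 0.9064 = 19.58 V.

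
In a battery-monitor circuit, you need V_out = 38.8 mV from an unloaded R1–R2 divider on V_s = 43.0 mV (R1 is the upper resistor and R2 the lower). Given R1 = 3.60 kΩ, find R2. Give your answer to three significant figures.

R2 ≈ 33.3 kΩ

Required fraction k = V_out/V_s = 0.9023.
Rearranging, R2 = R1·k/(1−k) = 3.60 × 9.238 = 33.26 kΩ.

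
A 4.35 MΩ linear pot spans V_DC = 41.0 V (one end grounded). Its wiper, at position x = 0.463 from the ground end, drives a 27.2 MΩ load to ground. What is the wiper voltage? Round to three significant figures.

V_out ≈ 18.3 V

Lower segment x·R_p = 2.014 MΩ; upper segment (1−x)·R_p = 2.336 MΩ.
Lower segment in parallel with the load: 2.014 ‖ 27.2 = 1.875 MΩ.
Loaded-divider output: V_out = 41.0 × 0.4453 = 18.26 V.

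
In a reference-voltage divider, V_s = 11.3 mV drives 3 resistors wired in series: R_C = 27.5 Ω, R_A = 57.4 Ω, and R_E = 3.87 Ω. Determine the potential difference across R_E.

Series total: ΣR = 27.5 + 57.4 + 3.87 = 88.77 Ω.
By the voltage-divider rule, V = 11.3 × 3.870/88.77 = 0.4926 mV.

V ≈ 0.493 mV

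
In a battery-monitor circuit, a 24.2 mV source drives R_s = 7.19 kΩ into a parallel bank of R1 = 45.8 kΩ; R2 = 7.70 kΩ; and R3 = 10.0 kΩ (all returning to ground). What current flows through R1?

Combine the parallel branches: R_p = (1/45.8 + 1/7.70 + 1/10.0)⁻¹ = 3.973 kΩ.
V_A = 24.2 × 3.973/11.16 = 8.613 mV.
Branch current I = V_A/R1 = 8.613/45.8 = 0.1881 µA.

I ≈ 0.188 µA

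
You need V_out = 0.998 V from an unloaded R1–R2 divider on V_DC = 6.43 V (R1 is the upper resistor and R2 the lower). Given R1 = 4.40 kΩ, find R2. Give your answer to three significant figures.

R2 ≈ 0.808 kΩ

The divider ratio is R2/(R1+R2) = 0.998/6.43 = 0.1552.
So R2 = R1 · V_out/(V_DC − V_out) = 4.40 × 0.998/(6.43 − 0.998) = 4.40 × 0.1837 = 0.8084 kΩ.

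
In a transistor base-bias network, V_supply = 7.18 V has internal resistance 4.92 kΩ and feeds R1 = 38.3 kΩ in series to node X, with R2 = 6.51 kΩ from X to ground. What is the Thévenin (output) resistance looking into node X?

R_th ≈ 5.66 kΩ

R1' = 4.92 + 38.3 = 43.22 kΩ (source resistance + R1).
Zeroing V_supply shorts the top of R1' to ground, so R_th = R1' ‖ R2 = 5.658 kΩ.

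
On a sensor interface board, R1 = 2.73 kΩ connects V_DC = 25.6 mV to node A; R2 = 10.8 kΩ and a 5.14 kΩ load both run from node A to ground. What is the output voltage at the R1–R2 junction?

The load sits in parallel with R2, giving an effective lower resistance R2' = R2·R_L/(R2+R_L) = 3.483 kΩ.
Voltage divider with the loaded lower leg: V_out = 25.6 × 3.483/(2.73 + 3.483) = 25.6 × 0.5606 = 14.35 mV.
(Unloaded it would be 20.4 mV; the load pulls it down.)

V_out ≈ 14.4 mV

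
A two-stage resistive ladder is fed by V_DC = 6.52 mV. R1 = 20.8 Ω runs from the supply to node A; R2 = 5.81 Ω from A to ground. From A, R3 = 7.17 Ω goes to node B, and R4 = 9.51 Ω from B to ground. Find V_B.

Node A sees R2 in parallel with the series input of stage 2, R3 + R4 = 16.68 Ω.
R2 ‖ (R3+R4) = 4.309 Ω.
V_A = 6.52 × 4.309/(20.8 + 4.309) = 1.119 mV.
V_B = V_A × 0.5701 = 0.6379 mV.

V_B ≈ 0.638 mV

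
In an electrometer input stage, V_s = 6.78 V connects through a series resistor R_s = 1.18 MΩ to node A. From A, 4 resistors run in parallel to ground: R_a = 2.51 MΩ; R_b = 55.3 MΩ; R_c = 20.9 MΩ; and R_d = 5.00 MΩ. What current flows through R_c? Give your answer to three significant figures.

Parallel bank: R_p = 1/(1/2.51 + 1/55.3 + 1/20.9 + 1/5.00) = 1.505 MΩ.
Node voltage V_A = V_s · R_p/(R_s + R_p) = 6.78 × 0.5606 = 3.801 V.
I(R_c) = V_A / R_c = 3.801/20.9 = 0.1818 µA.

I ≈ 0.182 µA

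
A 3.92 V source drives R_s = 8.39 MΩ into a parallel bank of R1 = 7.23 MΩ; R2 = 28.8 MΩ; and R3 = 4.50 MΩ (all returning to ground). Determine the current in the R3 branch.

Parallel bank: R_p = 1/(1/7.23 + 1/28.8 + 1/4.50) = 2.530 MΩ.
V_A by voltage divider: V_A = 3.92 × 2.530/(8.39 + 2.530) = 0.9082 V.
Branch current I = V_A/R3 = 0.9082/4.50 = 0.2018 µA.
(Check via current divider: I_total = 0.3590 µA; share G_k/ΣG = 0.5622 → same result.)

I ≈ 0.202 µA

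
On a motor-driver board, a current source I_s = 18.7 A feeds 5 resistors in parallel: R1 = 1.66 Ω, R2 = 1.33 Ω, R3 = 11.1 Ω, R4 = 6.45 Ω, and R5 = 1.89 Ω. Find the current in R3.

ΣG = 1/1.66 + 1/1.33 + 1/11.1 + 1/6.45 + 1/1.89 = 2.129.
Current divider: I(R3) = I_s · G_k/ΣG = 18.7 × (0.09009/2.129) = 18.7 × 0.04233 = 0.7915 A.

I ≈ 0.791 A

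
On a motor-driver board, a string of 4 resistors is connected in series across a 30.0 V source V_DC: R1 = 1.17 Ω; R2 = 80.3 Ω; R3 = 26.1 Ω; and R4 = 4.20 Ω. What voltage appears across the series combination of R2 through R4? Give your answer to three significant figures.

V ≈ 29.7 V

Series total: ΣR = 1.17 + 80.3 + 26.1 + 4.20 = 111.8 Ω.
R_{R2..R4} = 80.3 + 26.1 + 4.20 = 110.6 Ω.
By the voltage-divider rule, V = 30.0 × 110.6/111.8 = 29.69 V.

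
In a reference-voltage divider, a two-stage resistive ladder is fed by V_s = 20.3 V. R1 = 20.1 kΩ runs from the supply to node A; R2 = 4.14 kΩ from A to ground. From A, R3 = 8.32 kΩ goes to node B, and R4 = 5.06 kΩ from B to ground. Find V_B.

V_B ≈ 1.04 V

The second stage (R3 + R4 = 13.38 kΩ) loads node A in parallel with R2.
R2 ‖ (R3+R4) = 3.162 kΩ.
So V_A = 20.3 × 0.1359 = 2.759 V.
Stage 2 is unloaded, so V_B = V_A · R4/(R3+R4) = 2.759 × 5.06/13.38 = 1.043 V.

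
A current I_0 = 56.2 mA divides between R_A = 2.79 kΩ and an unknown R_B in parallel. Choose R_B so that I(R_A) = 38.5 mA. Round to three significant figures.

The fraction through R_A equals R_B/(R_A+R_B).
With f = 0.6851, R_B = R_A · f/(1−f) = 2.79 × 2.175 = 6.069 kΩ.

R_B ≈ 6.07 kΩ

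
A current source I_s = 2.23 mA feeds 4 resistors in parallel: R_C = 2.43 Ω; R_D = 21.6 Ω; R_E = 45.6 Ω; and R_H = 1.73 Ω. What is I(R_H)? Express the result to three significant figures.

Total conductance ΣG = 1/2.43 + 1/21.6 + 1/45.6 + 1/1.73 = 1.058 (units of 1/Ω).
Current divider: I(R_H) = I_s · G_k/ΣG = 2.23 × (0.5780/1.058) = 2.23 × 0.5465 = 1.219 mA.

I ≈ 1.22 mA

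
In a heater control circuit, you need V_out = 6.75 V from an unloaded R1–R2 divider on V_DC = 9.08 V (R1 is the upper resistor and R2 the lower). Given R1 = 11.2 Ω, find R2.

R2 ≈ 32.4 Ω

The divider ratio is R2/(R1+R2) = 6.75/9.08 = 0.7434.
R2 = R1 · 0.7434/(1 − 0.7434) = 32.45 Ω.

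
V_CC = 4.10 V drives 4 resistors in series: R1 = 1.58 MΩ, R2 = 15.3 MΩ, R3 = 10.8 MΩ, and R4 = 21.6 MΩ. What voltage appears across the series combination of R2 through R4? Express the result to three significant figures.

V ≈ 3.97 V

Total series resistance ΣR = 1.58 + 15.3 + 10.8 + 21.6 = 49.28 MΩ.
R_{R2..R4} = 15.3 + 10.8 + 21.6 = 47.70 MΩ.
V = V_CC · R/ΣR = 4.10 × 0.9679 = 3.969 V.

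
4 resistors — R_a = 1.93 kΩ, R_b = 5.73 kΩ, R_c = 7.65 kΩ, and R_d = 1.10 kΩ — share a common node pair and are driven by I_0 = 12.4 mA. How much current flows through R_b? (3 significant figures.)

Total conductance ΣG = 1/1.93 + 1/5.73 + 1/7.65 + 1/1.10 = 1.732 (units of 1/kΩ).
By the current-divider rule, I = I_0 · G_k/ΣG = 12.4 × 0.1007 = 1.249 mA.

I ≈ 1.25 mA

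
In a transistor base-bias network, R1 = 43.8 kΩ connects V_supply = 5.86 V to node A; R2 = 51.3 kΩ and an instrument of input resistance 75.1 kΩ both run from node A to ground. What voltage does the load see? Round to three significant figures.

The load sits in parallel with R2, giving an effective lower resistance R2' = R2·R_L/(R2+R_L) = 30.48 kΩ.
Voltage divider with the loaded lower leg: V_out = 5.86 × 30.48/(43.8 + 30.48) = 5.86 × 0.4103 = 2.405 V.
(Unloaded it would be 3.16 V; the load pulls it down.)

V_out ≈ 2.40 V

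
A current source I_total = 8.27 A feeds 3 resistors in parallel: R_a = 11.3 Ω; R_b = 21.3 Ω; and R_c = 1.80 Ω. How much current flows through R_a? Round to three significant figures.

ΣG = 1/11.3 + 1/21.3 + 1/1.80 = 0.6910.
By the current-divider rule, I = I_total · G_k/ΣG = 8.27 × 0.1281 = 1.059 A.

I ≈ 1.06 A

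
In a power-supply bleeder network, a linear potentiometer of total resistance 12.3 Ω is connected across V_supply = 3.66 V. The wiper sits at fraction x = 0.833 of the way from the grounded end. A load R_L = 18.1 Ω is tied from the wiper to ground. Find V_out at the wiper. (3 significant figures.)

Split the track: R_lower = x·R_p = 10.25 Ω, R_upper = (1−x)·R_p = 2.054 Ω.
R_L loads the lower segment: effective lower R = 6.542 Ω.
V_out = 3.66 × 6.542/(2.054 + 6.542) = 2.785 V.

V_out ≈ 2.79 V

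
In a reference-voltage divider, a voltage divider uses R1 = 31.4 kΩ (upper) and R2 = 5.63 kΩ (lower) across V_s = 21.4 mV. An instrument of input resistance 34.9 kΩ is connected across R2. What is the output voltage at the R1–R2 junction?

V_out ≈ 2.86 mV

The load sits in parallel with R2, giving an effective lower resistance R2' = R2·R_L/(R2+R_L) = 4.848 kΩ.
Now apply the divider: V_out = 21.4 × 0.1337 = 2.862 mV.
(Unloaded it would be 3.25 mV; the load pulls it down.)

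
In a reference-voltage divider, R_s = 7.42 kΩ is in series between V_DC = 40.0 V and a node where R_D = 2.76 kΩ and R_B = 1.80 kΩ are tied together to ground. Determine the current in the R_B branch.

I ≈ 2.85 mA

Parallel bank: R_p = 1/(1/2.76 + 1/1.80) = 1.089 kΩ.
V_A = 40.0 × 1.089/8.509 = 5.121 V.
Branch current I = V_A/R_B = 5.121/1.80 = 2.845 mA.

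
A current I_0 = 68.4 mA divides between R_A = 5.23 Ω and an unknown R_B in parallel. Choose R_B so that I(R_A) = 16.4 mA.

In a two-way split, I_A/I_0 = R_B/(R_A + R_B).
With f = 0.2398, R_B = R_A · f/(1−f) = 5.23 × 0.3154 = 1.649 Ω.

R_B ≈ 1.65 Ω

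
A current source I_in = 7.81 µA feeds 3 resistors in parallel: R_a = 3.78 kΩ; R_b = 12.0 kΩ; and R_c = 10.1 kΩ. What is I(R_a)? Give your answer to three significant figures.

ΣG = 1/3.78 + 1/12.0 + 1/10.1 = 0.4469.
R_a takes the fraction G_k/ΣG = 0.2646/0.4469 = 0.5920, so I = 7.81 × 0.5920 = 4.623 µA.

I ≈ 4.62 µA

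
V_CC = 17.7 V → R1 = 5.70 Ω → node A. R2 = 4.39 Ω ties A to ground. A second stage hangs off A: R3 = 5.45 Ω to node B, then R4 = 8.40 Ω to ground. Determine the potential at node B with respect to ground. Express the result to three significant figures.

V_B ≈ 3.96 V

Node A sees R2 in parallel with the series input of stage 2, R3 + R4 = 13.85 Ω.
R2 ‖ (R3+R4) = 3.333 Ω.
V_A = 17.7 × 3.333/(5.70 + 3.333) = 6.531 V.
V_B = V_A × 0.6065 = 3.961 V.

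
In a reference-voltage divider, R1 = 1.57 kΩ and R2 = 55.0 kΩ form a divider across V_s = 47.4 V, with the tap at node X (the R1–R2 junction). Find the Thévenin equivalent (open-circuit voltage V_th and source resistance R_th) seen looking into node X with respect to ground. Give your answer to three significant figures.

V_th ≈ 46.1 V, R_th ≈ 1.53 kΩ

V_th is the unloaded tap voltage: V_s · R2/(R1+R2) = 47.4 × 0.9722 = 46.08 V.
Zeroing V_s shorts the top of R1 to ground, so R_th = R1 ‖ R2 = 1.526 kΩ.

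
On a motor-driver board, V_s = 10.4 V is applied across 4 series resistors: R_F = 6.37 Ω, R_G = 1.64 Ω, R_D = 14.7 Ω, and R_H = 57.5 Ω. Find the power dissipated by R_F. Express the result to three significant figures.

The common current is I = 10.4/80.21 = 0.1297 A.
V(R_F) = I·R = 0.8259 V; P = V·I = 0.8259 × 0.1297 = 0.1071 W.

P ≈ 0.107 W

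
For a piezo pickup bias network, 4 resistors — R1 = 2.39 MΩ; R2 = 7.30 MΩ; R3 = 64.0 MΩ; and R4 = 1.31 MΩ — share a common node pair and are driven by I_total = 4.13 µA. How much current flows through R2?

Total conductance ΣG = 1/2.39 + 1/7.30 + 1/64.0 + 1/1.31 = 1.334 (units of 1/MΩ).
R2 takes the fraction G_k/ΣG = 0.1370/1.334 = 0.1027, so I = 4.13 × 0.1027 = 0.4240 µA.

I ≈ 0.424 µA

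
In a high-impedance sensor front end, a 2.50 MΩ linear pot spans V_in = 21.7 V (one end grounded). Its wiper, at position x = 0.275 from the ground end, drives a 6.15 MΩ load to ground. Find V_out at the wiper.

V_out ≈ 5.52 V

The pot divides into 1.812 MΩ above the wiper and 0.6875 MΩ below.
Lower segment in parallel with the load: 0.6875 ‖ 6.15 = 0.6184 MΩ.
Then V_out = V_in · 0.6184/(1.812 + 0.6184) = 5.520 V.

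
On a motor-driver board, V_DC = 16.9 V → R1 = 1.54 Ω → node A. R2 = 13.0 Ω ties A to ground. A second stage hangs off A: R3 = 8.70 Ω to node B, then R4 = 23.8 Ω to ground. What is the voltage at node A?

Looking into the second stage from A: R3 + R4 = 32.50 Ω appears in parallel with R2.
Effective lower resistance at A: R2 ‖ 32.50 = 9.286 Ω.
First divider: V_A = V_DC · 9.286/(1.54 + 9.286) = 14.50 V.

V_A ≈ 14.5 V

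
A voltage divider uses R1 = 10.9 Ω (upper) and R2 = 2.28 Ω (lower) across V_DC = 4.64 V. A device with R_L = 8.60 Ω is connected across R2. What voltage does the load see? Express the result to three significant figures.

V_out ≈ 0.658 V

First combine the lower leg with the load: R2 ‖ R_L = 1.802 Ω.
Now apply the divider: V_out = 4.64 × 0.1419 = 0.6583 V.
(Unloaded it would be 0.803 V; the load pulls it down.)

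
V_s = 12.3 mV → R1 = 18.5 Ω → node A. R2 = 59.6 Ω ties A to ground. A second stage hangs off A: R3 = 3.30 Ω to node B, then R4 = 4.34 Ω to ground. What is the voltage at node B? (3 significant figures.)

Node A sees R2 in parallel with the series input of stage 2, R3 + R4 = 7.640 Ω.
R2 ‖ (R3+R4) = 6.772 Ω.
So V_A = 12.3 × 0.2680 = 3.296 mV.
Then the unloaded second divider: V_B = V_A × R4/(R3+R4) = 3.296 × 0.5681 = 1.872 mV.

V_B ≈ 1.87 mV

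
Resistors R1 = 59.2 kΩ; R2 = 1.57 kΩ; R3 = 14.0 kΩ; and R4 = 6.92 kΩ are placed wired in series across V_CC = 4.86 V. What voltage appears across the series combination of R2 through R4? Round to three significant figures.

V ≈ 1.34 V

Total series resistance ΣR = 59.2 + 1.57 + 14.0 + 6.92 = 81.69 kΩ.
R_{R2..R4} = 1.57 + 14.0 + 6.92 = 22.49 kΩ.
Voltage divider: V = V_CC · (22.49 / 81.69) = 4.86 × 0.2753 = 1.338 V.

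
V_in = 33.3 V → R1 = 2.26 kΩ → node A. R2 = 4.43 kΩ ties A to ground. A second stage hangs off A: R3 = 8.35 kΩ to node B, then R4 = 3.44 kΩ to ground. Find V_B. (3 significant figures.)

Looking into the second stage from A: R3 + R4 = 11.79 kΩ appears in parallel with R2.
R2 ‖ (R3+R4) = 3.220 kΩ.
First divider: V_A = V_in · 3.220/(2.26 + 3.220) = 19.57 V.
V_B = V_A × 0.2918 = 5.709 V.

V_B ≈ 5.71 V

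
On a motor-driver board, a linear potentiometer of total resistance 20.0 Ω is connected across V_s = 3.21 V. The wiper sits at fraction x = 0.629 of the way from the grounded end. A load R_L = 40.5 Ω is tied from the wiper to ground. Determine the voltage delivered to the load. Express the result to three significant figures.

The pot divides into 7.420 Ω above the wiper and 12.58 Ω below.
R_L loads the lower segment: effective lower R = 9.599 Ω.
Then V_out = V_s · 9.599/(7.420 + 9.599) = 1.810 V.

V_out ≈ 1.81 V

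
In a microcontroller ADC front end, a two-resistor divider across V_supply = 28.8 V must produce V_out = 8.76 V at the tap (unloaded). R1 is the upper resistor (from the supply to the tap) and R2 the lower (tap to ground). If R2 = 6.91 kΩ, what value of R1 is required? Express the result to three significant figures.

R1 ≈ 15.8 kΩ

V_out/V_supply = R2/(R1+R2) = 0.3042.
So R1 = R2 · (V_supply/V_out − 1) = 6.91 × (28.8/8.76 − 1) = 6.91 × 2.288 = 15.81 kΩ.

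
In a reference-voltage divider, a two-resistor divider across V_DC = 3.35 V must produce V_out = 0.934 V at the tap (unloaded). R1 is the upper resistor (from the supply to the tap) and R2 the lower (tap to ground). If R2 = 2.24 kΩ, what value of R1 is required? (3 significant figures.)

R1 ≈ 5.79 kΩ

V_out/V_DC = R2/(R1+R2) = 0.2788.
So R1 = R2 · (V_DC/V_out − 1) = 2.24 × (3.35/0.934 − 1) = 2.24 × 2.587 = 5.794 kΩ.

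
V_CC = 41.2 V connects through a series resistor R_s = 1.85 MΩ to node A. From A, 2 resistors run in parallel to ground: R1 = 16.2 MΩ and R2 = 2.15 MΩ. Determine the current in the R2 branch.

Parallel bank: R_p = 1/(1/16.2 + 1/2.15) = 1.898 MΩ.
Node voltage V_A = V_CC · R_p/(R_s + R_p) = 41.2 × 0.5064 = 20.86 V.
I(R2) = V_A / R2 = 20.86/2.15 = 9.704 µA.
(Equivalently: I_total = 10.99 µA, then current-divider fraction G_k/ΣG = 0.8828.)

I ≈ 9.70 µA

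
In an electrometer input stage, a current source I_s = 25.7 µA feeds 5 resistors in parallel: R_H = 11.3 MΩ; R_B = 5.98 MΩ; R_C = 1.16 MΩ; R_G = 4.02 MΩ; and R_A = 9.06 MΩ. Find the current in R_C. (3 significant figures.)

I ≈ 15.0 µA

ΣG = 1/11.3 + 1/5.98 + 1/1.16 + 1/4.02 + 1/9.06 = 1.477.
R_C takes the fraction G_k/ΣG = 0.8621/1.477 = 0.5837, so I = 25.7 × 0.5837 = 15.00 µA.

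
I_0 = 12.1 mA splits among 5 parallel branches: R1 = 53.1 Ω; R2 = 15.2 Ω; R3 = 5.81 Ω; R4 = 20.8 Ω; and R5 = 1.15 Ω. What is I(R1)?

I ≈ 0.194 mA

Conductances: ΣG = 1/53.1 + 1/15.2 + 1/5.81 + 1/20.8 + 1/1.15 = 1.174 (1/Ω).
By the current-divider rule, I = I_0 · G_k/ΣG = 12.1 × 0.01604 = 0.1940 mA.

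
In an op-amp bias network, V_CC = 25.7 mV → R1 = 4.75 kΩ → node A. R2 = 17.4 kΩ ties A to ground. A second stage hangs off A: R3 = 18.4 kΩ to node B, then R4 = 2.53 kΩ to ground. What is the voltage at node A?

V_A ≈ 17.1 mV

Looking into the second stage from A: R3 + R4 = 20.93 kΩ appears in parallel with R2.
Effective lower resistance at A: R2 ‖ 20.93 = 9.501 kΩ.
First divider: V_A = V_CC · 9.501/(4.75 + 9.501) = 17.13 mV.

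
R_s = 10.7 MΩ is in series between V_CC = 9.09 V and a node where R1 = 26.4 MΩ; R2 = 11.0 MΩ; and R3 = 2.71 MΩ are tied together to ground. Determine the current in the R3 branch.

I ≈ 0.530 µA

Equivalent of the parallel group: R_p = 2.009 MΩ.
Node voltage V_A = V_CC · R_p/(R_s + R_p) = 9.09 × 0.1581 = 1.437 V.
Branch current I = V_A/R3 = 1.437/2.71 = 0.5302 µA.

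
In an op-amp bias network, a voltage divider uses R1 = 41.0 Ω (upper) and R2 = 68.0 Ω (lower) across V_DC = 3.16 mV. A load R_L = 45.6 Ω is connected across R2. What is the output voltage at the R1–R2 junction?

V_out ≈ 1.26 mV

First combine the lower leg with the load: R2 ‖ R_L = 27.30 Ω.
Now apply the divider: V_out = 3.16 × 0.3997 = 1.263 mV.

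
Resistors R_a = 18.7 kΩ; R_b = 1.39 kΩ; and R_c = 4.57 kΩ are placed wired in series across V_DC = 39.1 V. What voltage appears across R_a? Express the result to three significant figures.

Series total: ΣR = 18.7 + 1.39 + 4.57 = 24.66 kΩ.
V = V_DC · R/ΣR = 39.1 × 0.7583 = 29.65 V.

V ≈ 29.7 V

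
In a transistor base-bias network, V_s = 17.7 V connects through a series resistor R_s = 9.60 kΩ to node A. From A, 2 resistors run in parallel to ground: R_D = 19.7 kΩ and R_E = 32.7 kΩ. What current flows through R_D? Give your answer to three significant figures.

Equivalent of the parallel group: R_p = 12.29 kΩ.
V_A = 17.7 × 12.29/21.89 = 9.939 V.
I(R_D) = V_A / R_D = 9.939/19.7 = 0.5045 mA.
(Equivalently: I_total = 0.8085 mA, then current-divider fraction G_k/ΣG = 0.6240.)

I ≈ 0.505 mA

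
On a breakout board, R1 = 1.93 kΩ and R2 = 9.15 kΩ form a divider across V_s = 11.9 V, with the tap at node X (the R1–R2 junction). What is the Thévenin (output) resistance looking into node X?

R_th ≈ 1.59 kΩ

Zeroing V_s shorts the top of R1 to ground, so R_th = R1 ‖ R2 = 1.594 kΩ.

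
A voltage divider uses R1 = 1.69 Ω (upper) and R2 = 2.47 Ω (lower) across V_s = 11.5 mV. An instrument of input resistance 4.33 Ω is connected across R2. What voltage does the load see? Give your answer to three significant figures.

V_out ≈ 5.54 mV

R2 ‖ R_L = (2.47 × 4.33)/(2.47 + 4.33) = 1.573 Ω.
Voltage divider with the loaded lower leg: V_out = 11.5 × 1.573/(1.69 + 1.573) = 11.5 × 0.4820 = 5.543 mV.
(Unloaded it would be 6.83 mV; the load pulls it down.)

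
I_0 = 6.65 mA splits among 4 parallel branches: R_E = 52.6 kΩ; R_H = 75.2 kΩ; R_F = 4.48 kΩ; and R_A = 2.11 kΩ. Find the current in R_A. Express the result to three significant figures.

I ≈ 4.32 mA

ΣG = 1/52.6 + 1/75.2 + 1/4.48 + 1/2.11 = 0.7295.
R_A takes the fraction G_k/ΣG = 0.4739/0.7295 = 0.6497, so I = 6.65 × 0.6497 = 4.321 mA.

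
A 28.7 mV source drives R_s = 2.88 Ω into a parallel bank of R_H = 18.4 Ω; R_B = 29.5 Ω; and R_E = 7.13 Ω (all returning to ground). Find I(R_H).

Equivalent of the parallel group: R_p = 4.376 Ω.
V_A by voltage divider: V_A = 28.7 × 4.376/(2.88 + 4.376) = 17.31 mV.
Branch current I = V_A/R_H = 17.31/18.4 = 0.9407 mA.

I ≈ 0.941 mA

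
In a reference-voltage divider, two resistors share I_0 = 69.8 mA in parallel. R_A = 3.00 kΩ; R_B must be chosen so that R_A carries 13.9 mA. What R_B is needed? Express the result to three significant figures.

The fraction through R_A equals R_B/(R_A+R_B).
13.9/69.8 = R_B/(R_A + R_B) → R_B = R_A · (0.1991)/(1 − 0.1991) = 3.00 × 0.2487 = 0.7460 kΩ.

R_B ≈ 0.746 kΩ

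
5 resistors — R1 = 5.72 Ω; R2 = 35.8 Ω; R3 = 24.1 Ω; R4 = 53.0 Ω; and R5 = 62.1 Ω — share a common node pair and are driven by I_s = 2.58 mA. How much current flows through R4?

I ≈ 0.174 mA

Total conductance ΣG = 1/5.72 + 1/35.8 + 1/24.1 + 1/53.0 + 1/62.1 = 0.2792 (units of 1/Ω).
Current divider: I(R4) = I_s · G_k/ΣG = 2.58 × (0.01887/0.2792) = 2.58 × 0.06757 = 0.1743 mA.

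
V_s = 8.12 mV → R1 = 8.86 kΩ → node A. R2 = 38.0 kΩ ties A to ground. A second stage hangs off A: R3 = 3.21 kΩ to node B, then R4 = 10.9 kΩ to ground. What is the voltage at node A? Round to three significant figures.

The second stage (R3 + R4 = 14.11 kΩ) loads node A in parallel with R2.
R2 ‖ (R3+R4) = 10.29 kΩ.
So V_A = 8.12 × 0.5373 = 4.363 mV.

V_A ≈ 4.36 mV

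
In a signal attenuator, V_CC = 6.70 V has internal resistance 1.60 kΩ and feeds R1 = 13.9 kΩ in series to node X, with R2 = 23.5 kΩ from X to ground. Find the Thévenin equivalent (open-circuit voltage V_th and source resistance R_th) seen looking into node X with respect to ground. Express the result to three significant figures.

V_th ≈ 4.04 V, R_th ≈ 9.34 kΩ

R1' = 1.60 + 13.9 = 15.50 kΩ (source resistance + R1).
Open-circuit (no load on X): V_th = V_CC · R2/(R1' + R2) = 6.70 × 23.5/(15.50 + 23.5) = 4.037 V.
Looking into X with the source shorted: R_th = R1'·R2/(R1'+R2) = 15.50 × 23.5/39.00 = 9.340 kΩ.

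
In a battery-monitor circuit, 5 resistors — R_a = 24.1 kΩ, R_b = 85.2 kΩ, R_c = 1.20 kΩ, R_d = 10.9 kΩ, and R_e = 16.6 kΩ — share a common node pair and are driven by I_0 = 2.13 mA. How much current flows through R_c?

I ≈ 1.71 mA

Total conductance ΣG = 1/24.1 + 1/85.2 + 1/1.20 + 1/10.9 + 1/16.6 = 1.039 (units of 1/kΩ).
Current divider: I(R_c) = I_0 · G_k/ΣG = 2.13 × (0.8333/1.039) = 2.13 × 0.8024 = 1.709 mA.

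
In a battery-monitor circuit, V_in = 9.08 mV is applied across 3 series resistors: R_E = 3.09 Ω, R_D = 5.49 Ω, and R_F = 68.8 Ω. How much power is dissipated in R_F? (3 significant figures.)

ΣR = 77.38 Ω → I = 9.08/77.38 = 0.1173 mA.
P(R_F) = I²·R_F = (0.1173)² × 68.8 = 0.9473 µW.

P ≈ 0.947 µW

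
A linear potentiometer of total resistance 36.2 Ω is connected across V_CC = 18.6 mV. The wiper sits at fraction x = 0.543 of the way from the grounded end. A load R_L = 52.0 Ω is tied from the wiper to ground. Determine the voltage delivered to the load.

Split the track: R_lower = x·R_p = 19.66 Ω, R_upper = (1−x)·R_p = 16.54 Ω.
(x·R_p) ‖ R_L = 14.26 Ω.
V_out = 18.6 × 14.26/(16.54 + 14.26) = 8.612 mV.
(Unloaded: V_out = x·V_CC = 10.1 mV.)

V_out ≈ 8.61 mV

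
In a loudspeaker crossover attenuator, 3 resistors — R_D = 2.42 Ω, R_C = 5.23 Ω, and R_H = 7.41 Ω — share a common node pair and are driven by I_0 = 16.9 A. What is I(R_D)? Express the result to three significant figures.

I ≈ 9.45 A

Conductances: ΣG = 1/2.42 + 1/5.23 + 1/7.41 = 0.7394 (1/Ω).
R_D takes the fraction G_k/ΣG = 0.4132/0.7394 = 0.5589, so I = 16.9 × 0.5589 = 9.445 A.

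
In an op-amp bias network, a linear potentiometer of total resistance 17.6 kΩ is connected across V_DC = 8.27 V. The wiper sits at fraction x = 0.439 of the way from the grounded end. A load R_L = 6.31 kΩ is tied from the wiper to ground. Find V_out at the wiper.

Split the track: R_lower = x·R_p = 7.726 kΩ, R_upper = (1−x)·R_p = 9.874 kΩ.
(x·R_p) ‖ R_L = 3.473 kΩ.
Then V_out = V_DC · 3.473/(9.874 + 3.473) = 2.152 V.

V_out ≈ 2.15 V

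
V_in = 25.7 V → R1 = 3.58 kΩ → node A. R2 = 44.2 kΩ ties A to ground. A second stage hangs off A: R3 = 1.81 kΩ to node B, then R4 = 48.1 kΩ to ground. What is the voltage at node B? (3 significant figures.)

V_B ≈ 21.5 V

The second stage (R3 + R4 = 49.91 kΩ) loads node A in parallel with R2.
Effective lower resistance at A: R2 ‖ 49.91 = 23.44 kΩ.
So V_A = 25.7 × 0.8675 = 22.30 V.
Then the unloaded second divider: V_B = V_A × R4/(R3+R4) = 22.30 × 0.9637 = 21.49 V.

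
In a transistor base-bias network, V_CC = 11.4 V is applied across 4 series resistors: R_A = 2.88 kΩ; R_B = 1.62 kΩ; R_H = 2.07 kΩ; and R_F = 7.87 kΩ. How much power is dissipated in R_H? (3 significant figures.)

P ≈ 1.29 mW

The common current is I = 11.4/14.44 = 0.7895 mA.
V(R_H) = I·R = 1.634 V; P = V·I = 1.634 × 0.7895 = 1.290 mW.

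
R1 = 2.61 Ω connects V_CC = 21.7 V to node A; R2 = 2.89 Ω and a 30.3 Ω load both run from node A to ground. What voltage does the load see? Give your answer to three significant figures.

R2 ‖ R_L = (2.89 × 30.3)/(2.89 + 30.3) = 2.638 Ω.
Now apply the divider: V_out = 21.7 × 0.5027 = 10.91 V.

V_out ≈ 10.9 V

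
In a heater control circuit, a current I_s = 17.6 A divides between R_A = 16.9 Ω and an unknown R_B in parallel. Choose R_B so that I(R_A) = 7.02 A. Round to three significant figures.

Two-branch current divider: I_A = I_s · R_B/(R_A + R_B).
7.02/17.6 = R_B/(R_A + R_B) → R_B = R_A · (0.3989)/(1 − 0.3989) = 16.9 × 0.6635 = 11.21 Ω.

R_B ≈ 11.2 Ω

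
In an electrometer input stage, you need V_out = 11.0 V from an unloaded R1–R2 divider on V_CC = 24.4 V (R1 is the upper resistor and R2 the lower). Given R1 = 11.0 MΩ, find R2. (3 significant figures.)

R2 ≈ 9.03 MΩ

The divider ratio is R2/(R1+R2) = 11.0/24.4 = 0.4508.
Rearranging, R2 = R1·k/(1−k) = 11.0 × 0.8209 = 9.030 MΩ.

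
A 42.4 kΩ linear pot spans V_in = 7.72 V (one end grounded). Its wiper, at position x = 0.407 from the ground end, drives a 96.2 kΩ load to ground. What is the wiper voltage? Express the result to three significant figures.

V_out ≈ 2.84 V

The pot divides into 25.14 kΩ above the wiper and 17.26 kΩ below.
R_L loads the lower segment: effective lower R = 14.63 kΩ.
V_out = 7.72 × 14.63/(25.14 + 14.63) = 2.840 V.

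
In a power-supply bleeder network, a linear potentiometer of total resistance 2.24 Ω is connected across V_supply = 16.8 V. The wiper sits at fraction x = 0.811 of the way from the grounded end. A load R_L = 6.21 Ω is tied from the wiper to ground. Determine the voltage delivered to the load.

Lower segment x·R_p = 1.817 Ω; upper segment (1−x)·R_p = 0.4234 Ω.
R_L loads the lower segment: effective lower R = 1.405 Ω.
V_out = 16.8 × 1.405/(0.4234 + 1.405) = 12.91 V.

V_out ≈ 12.9 V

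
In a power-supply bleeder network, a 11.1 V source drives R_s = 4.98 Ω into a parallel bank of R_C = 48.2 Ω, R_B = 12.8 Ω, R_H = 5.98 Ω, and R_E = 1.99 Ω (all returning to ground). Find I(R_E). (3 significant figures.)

I ≈ 1.16 A

Equivalent of the parallel group: R_p = 1.301 Ω.
V_A by voltage divider: V_A = 11.1 × 1.301/(4.98 + 1.301) = 2.299 V.
Branch current I = V_A/R_E = 2.299/1.99 = 1.155 A.
(Equivalently: I_total = 1.767 A, then current-divider fraction G_k/ΣG = 0.6538.)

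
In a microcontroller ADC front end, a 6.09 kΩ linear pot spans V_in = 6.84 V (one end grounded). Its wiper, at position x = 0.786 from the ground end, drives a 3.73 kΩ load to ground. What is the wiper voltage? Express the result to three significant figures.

Split the track: R_lower = x·R_p = 4.787 kΩ, R_upper = (1−x)·R_p = 1.303 kΩ.
(x·R_p) ‖ R_L = 2.096 kΩ.
Then V_out = V_in · 2.096/(1.303 + 2.096) = 4.218 V.

V_out ≈ 4.22 V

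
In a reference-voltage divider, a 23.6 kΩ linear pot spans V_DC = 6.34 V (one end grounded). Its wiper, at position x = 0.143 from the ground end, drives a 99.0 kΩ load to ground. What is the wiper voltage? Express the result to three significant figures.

Lower segment x·R_p = 3.375 kΩ; upper segment (1−x)·R_p = 20.23 kΩ.
(x·R_p) ‖ R_L = 3.264 kΩ.
Loaded-divider output: V_out = 6.34 × 0.1389 = 0.8809 V.
(Unloaded: V_out = x·V_DC = 0.907 V.)

V_out ≈ 0.881 V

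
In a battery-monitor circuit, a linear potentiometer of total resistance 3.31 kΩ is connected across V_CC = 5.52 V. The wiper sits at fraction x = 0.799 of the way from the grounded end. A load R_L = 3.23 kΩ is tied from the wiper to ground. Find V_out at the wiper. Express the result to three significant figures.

V_out ≈ 3.79 V

The pot divides into 0.6653 kΩ above the wiper and 2.645 kΩ below.
R_L loads the lower segment: effective lower R = 1.454 kΩ.
Loaded-divider output: V_out = 5.52 × 0.6861 = 3.787 V.
(Unloaded: V_out = x·V_CC = 4.41 V.)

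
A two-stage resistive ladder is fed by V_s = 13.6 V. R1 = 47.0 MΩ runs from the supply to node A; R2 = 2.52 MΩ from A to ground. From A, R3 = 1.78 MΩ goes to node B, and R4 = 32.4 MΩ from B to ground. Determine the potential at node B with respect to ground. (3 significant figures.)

V_B ≈ 0.613 V

The second stage (R3 + R4 = 34.18 MΩ) loads node A in parallel with R2.
R2 ‖ (R3+R4) = 2.347 MΩ.
V_A = 13.6 × 2.347/(47.0 + 2.347) = 0.6468 V.
Stage 2 is unloaded, so V_B = V_A · R4/(R3+R4) = 0.6468 × 32.4/34.18 = 0.6131 V.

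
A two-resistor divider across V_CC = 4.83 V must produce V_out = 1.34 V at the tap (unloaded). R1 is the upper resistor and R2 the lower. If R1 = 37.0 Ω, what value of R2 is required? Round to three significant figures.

R2 ≈ 14.2 Ω

The divider ratio is R2/(R1+R2) = 1.34/4.83 = 0.2774.
So R2 = R1 · V_out/(V_CC − V_out) = 37.0 × 1.34/(4.83 − 1.34) = 37.0 × 0.3840 = 14.21 Ω.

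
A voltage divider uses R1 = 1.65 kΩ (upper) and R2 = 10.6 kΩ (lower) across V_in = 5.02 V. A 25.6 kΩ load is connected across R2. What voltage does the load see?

V_out ≈ 4.11 V

First combine the lower leg with the load: R2 ‖ R_L = 7.496 kΩ.
Voltage divider with the loaded lower leg: V_out = 5.02 × 7.496/(1.65 + 7.496) = 5.02 × 0.8196 = 4.114 V.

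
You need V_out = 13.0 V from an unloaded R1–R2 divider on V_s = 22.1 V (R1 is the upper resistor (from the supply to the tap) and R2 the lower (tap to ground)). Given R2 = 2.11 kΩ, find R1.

R1 ≈ 1.48 kΩ

The divider ratio is R2/(R1+R2) = 13.0/22.1 = 0.5882.
Rearranging, R1 = R2·(1−k)/k = 2.11 × 0.7000 = 1.477 kΩ.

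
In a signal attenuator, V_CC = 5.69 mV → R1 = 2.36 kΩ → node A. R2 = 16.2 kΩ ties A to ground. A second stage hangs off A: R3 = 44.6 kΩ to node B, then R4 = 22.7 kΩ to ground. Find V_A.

The second stage (R3 + R4 = 67.30 kΩ) loads node A in parallel with R2.
R2 ‖ (R3+R4) = 13.06 kΩ.
So V_A = 5.69 × 0.8469 = 4.819 mV.

V_A ≈ 4.82 mV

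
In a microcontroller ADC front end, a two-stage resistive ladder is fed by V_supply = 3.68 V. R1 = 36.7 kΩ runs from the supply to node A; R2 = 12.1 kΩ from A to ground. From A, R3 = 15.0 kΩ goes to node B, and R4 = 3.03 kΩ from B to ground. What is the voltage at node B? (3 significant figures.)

Node A sees R2 in parallel with the series input of stage 2, R3 + R4 = 18.03 kΩ.
Effective lower resistance at A: R2 ‖ 18.03 = 7.241 kΩ.
So V_A = 3.68 × 0.1648 = 0.6064 V.
Then the unloaded second divider: V_B = V_A × R4/(R3+R4) = 0.6064 × 0.1681 = 0.1019 V.

V_B ≈ 0.102 V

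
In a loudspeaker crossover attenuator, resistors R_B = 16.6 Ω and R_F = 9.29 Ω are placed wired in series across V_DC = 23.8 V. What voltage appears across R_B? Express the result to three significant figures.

Series total: ΣR = 16.6 + 9.29 = 25.89 Ω.
V = V_DC · R/ΣR = 23.8 × 0.6412 = 15.26 V.

V ≈ 15.3 V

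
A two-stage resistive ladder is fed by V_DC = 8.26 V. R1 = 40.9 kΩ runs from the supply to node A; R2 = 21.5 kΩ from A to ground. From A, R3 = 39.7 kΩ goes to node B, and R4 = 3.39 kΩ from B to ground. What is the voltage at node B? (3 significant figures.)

Node A sees R2 in parallel with the series input of stage 2, R3 + R4 = 43.09 kΩ.
R2 ‖ (R3+R4) = 14.34 kΩ.
So V_A = 8.26 × 0.2596 = 2.145 V.
V_B = V_A × 0.07867 = 0.1687 V.

V_B ≈ 0.169 V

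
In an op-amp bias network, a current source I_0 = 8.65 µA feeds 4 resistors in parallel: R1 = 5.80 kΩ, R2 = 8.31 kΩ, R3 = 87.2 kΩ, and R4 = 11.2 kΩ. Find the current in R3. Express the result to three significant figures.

Total conductance ΣG = 1/5.80 + 1/8.31 + 1/87.2 + 1/11.2 = 0.3935 (units of 1/kΩ).
By the current-divider rule, I = I_0 · G_k/ΣG = 8.65 × 0.02914 = 0.2521 µA.

I ≈ 0.252 µA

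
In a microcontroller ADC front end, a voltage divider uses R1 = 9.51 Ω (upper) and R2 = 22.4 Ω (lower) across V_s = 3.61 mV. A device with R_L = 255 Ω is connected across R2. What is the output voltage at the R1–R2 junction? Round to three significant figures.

First combine the lower leg with the load: R2 ‖ R_L = 20.59 Ω.
Now apply the divider: V_out = 3.61 × 0.6841 = 2.469 mV.
(Unloaded it would be 2.53 mV; the load pulls it down.)

V_out ≈ 2.47 mV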